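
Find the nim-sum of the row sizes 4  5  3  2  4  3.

7

Write each in binary and XOR column by column:
  100  (4)
  101  (5)
  011  (3)
  010  (2)
  100  (4)
  011  (3)
  ---
  111  (7)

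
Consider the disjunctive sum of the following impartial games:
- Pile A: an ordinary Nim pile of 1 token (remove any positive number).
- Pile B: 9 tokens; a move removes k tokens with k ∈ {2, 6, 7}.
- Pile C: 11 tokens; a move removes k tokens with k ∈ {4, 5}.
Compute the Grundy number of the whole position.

1

Pile A is a plain Nim pile of size 1, so its Grundy value is 1.
For pile B, compute g(0), g(1), … with moves {2, 6, 7}:
g(0) = mex{} = 0
g(1) = mex{} = 0
g(2) = mex{0} = 1
g(3) = mex{0} = 1
g(4) = mex{1} = 0
g(5) = mex{1} = 0
g(6) = mex{0} = 1
g(7) = mex{0} = 1
g(8) = mex{0,1} = 2
g(9) = mex{1} = 0
So g(9) = 0.
For pile C, compute g(0), g(1), … with moves {4, 5}:
g(0) = mex{} = 0
g(1) = mex{} = 0
g(2) = mex{} = 0
g(3) = mex{} = 0
g(4) = mex{0} = 1
g(5) = mex{0} = 1
g(6) = mex{0} = 1
g(7) = mex{0} = 1
g(8) = mex{0,1} = 2
g(9) = mex{1} = 0
g(10) = mex{1} = 0
g(11) = mex{1} = 0
So g(11) = 0.
The value of a disjunctive sum is the nim-sum of the parts.
Combined value = 1 ⊕ 0 ⊕ 0 = 1.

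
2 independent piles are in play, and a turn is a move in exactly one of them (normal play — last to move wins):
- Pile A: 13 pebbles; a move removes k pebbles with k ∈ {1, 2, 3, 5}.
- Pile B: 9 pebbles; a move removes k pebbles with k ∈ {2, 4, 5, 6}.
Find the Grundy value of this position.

1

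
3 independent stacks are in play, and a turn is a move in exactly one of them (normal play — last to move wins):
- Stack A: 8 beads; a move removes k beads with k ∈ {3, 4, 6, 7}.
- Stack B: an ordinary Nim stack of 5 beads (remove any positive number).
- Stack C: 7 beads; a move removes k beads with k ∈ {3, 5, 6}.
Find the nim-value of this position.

5

Build the Grundy sequence for stack A with g(k) = mex{g(k−s) : s ∈ {3, 4, 6, 7}, s ≤ k}:
k:     0  1  2  3  4  5  6  7  8
g(k):  0  0  0  1  1  1  2  2  2
So g(8) = 2.
Stack B is a plain Nim stack of size 5, so its Grundy value is 5.
Build the Grundy sequence for stack C with g(k) = mex{g(k−s) : s ∈ {3, 5, 6}, s ≤ k}:
k:     0  1  2  3  4  5  6  7
g(k):  0  0  0  1  1  1  2  2
So g(7) = 2.
By the Sprague-Grundy theorem, the Grundy value of a sum of independent games is the XOR of the component values.
Combined value = 2 XOR 5 XOR 2 = 5.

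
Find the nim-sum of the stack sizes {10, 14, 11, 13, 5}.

7

Nim-sum: 10 ^ 14 ^ 11 ^ 13 ^ 5 = 7.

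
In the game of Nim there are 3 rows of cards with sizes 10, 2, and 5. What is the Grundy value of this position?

13

Nim-sum: 10 ^ 2 ^ 5 = 13.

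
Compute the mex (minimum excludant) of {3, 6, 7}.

0

0 is not in the set, so the mex is 0.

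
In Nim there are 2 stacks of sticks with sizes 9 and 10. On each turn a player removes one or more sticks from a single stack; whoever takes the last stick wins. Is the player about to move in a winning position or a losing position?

Bitwise XOR of the heap sizes:
  1001  (9)
  1010  (10)
  ----
  0011  (3)
The nim-sum is 3 ≠ 0, so this is an N-position: the player to move can win.

Winning position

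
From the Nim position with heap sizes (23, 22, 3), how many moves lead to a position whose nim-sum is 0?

Bitwise XOR of the heap sizes:
  10111  (23)
  10110  (22)
  00011  (3)
  -----
  00010  (2)
The overall nim-sum is X = 2. A heap of size p has a winning move iff p XOR X < p (reduce it to p XOR X).
  23: 23 XOR 2 = 21 < 23 — winning move (to 21).
  22: 22 XOR 2 = 20 < 22 — winning move (to 20).
  3: 3 XOR 2 = 1 < 3 — winning move (to 1).
That gives 3 winning moves.

3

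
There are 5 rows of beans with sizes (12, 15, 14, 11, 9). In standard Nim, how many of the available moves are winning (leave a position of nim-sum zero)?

5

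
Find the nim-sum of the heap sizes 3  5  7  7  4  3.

1

Nim-sum: 3 ⊕ 5 ⊕ 7 ⊕ 7 ⊕ 4 ⊕ 3 = 1.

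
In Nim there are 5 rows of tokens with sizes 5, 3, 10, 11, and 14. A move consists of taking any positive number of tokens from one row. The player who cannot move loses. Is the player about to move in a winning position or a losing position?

Winning position

Compute the nim-sum pairwise:
5 XOR 3 = 6
6 XOR 10 = 12
12 XOR 11 = 7
7 XOR 14 = 9
The nim-sum is 9 ≠ 0, so this is an N-position: the player to move can win.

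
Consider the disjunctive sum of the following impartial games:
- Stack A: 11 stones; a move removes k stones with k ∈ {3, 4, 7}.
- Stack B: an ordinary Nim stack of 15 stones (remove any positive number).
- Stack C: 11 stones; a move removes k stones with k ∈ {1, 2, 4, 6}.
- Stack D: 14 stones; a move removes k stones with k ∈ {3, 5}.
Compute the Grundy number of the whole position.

13

For stack A, compute g(0), g(1), … with moves {3, 4, 7}:
k:     0  1  2  3  4  5  6  7  8  9 10 11
g(k):  0  0  0  1  1  1  2  2  2  3  0  0
So g(11) = 0.
Stack B is a plain Nim stack of size 15, so its Grundy value is 15.
Build the Grundy sequence for stack C with g(k) = mex{g(k−s) : s ∈ {1, 2, 4, 6}, s ≤ k}:
g(0) = mex{} = 0
g(1) = mex{0} = 1
g(2) = mex{0,1} = 2
g(3) = mex{1,2} = 0
g(4) = mex{0,2} = 1
g(5) = mex{0,1} = 2
g(6) = mex{0,1,2} = 3
g(7) = mex{0,1,2,3} = 4
g(8) = mex{1,2,3,4} = 0
g(9) = mex{0,2,4} = 1
g(10) = mex{0,1,3} = 2
g(11) = mex{1,2,4} = 0
So g(11) = 0.
For stack D, compute g(0), g(1), … with moves {3, 5}:
g(0) = mex{} = 0
g(1) = mex{} = 0
g(2) = mex{} = 0
g(3) = mex{0} = 1
g(4) = mex{0} = 1
g(5) = mex{0} = 1
g(6) = mex{0,1} = 2
g(7) = mex{0,1} = 2
g(8) = mex{1} = 0
g(9) = mex{1,2} = 0
g(10) = mex{1,2} = 0
g(11) = mex{0,2} = 1
g(12) = mex{0,2} = 1
g(13) = mex{0} = 1
g(14) = mex{0,1} = 2
So g(14) = 2.
The value of a disjunctive sum is the nim-sum of the parts.
Combined value = 0 XOR 15 XOR 0 XOR 2 = 13.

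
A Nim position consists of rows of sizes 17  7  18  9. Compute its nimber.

Compute the nim-sum pairwise:
17 ⊕ 7 = 22
22 ⊕ 18 = 4
4 ⊕ 9 = 13

13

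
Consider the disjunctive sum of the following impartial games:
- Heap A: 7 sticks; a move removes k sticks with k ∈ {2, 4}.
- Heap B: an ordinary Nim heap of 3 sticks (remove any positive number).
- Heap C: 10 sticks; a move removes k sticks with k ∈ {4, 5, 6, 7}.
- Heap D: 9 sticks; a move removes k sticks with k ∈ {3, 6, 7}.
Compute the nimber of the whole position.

2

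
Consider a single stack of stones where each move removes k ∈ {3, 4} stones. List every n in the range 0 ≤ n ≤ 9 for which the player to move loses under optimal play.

0, 1, 2, 7, 8, 9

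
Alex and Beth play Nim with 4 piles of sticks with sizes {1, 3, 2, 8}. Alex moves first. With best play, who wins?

Alex wins

Nim-sum: 1 ⊕ 3 ⊕ 2 ⊕ 8 = 8.
The nim-sum is 8 ≠ 0, so this is an N-position: the player to move can win; Alex has a winning move.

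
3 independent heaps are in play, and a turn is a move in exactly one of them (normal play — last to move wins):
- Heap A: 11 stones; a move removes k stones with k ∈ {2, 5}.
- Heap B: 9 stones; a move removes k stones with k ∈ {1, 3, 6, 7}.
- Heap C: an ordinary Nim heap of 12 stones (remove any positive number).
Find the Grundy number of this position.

15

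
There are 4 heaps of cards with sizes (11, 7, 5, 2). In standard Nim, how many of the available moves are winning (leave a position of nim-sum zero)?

1

Compute the nim-sum pairwise:
11 XOR 7 = 12
12 XOR 5 = 9
9 XOR 2 = 11
The overall nim-sum is X = 11. A heap of size p has a winning move iff p XOR X < p (reduce it to p XOR X).
  11: 11 XOR 11 = 0 < 11 — winning move (to 0).
  7: 7 XOR 11 = 12 ≥ 7 — no move.
  5: 5 XOR 11 = 14 ≥ 5 — no move.
  2: 2 XOR 11 = 9 ≥ 2 — no move.
That gives 1 winning move.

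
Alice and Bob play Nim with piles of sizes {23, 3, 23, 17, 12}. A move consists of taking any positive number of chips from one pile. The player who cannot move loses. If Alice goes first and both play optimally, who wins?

Alice wins

Write each in binary and XOR column by column:
  10111  (23)
  00011  (3)
  10111  (23)
  10001  (17)
  01100  (12)
  -----
  11110  (30)
The nim-sum is 30 ≠ 0, so this is an N-position: the player to move can win; Alice has a winning move.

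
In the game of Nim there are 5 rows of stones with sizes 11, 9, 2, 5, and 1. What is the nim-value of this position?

Nim-sum: 11 ⊕ 9 ⊕ 2 ⊕ 5 ⊕ 1 = 4.

4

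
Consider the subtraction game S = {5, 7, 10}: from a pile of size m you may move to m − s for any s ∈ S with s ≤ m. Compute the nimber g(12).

2

Compute g(0), g(1), … for moves {5, 7, 10}:
k:     0  1  2  3  4  5  6  7  8  9 10 11 12
g(k):  0  0  0  0  0  1  1  1  1  1  2  2  2
So g(12) = 2.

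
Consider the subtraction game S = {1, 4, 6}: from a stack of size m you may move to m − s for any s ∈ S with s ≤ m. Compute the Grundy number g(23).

Compute g(0), g(1), … for moves {1, 4, 6}:
k:     0  1  2  3  4  5  6  7  8  9 10 11 12 13 14 15 16 17 18 19 20 21 22 23
g(k):  0  1  0  1  2  0  1  0  1  2  0  1  0  1  2  0  1  0  1  2  0  1  0  1
So g(23) = 1.

1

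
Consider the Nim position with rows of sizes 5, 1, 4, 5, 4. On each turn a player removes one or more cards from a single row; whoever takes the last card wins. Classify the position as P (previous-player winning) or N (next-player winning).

N-position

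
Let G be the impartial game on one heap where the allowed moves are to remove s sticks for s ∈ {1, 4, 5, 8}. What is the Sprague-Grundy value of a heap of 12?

Grundy values for subtraction set {1, 4, 5, 8}:
k:     0  1  2  3  4  5  6  7  8  9 10 11 12
g(k):  0  1  0  1  2  3  2  3  4  0  1  0  1
So g(12) = 1.

1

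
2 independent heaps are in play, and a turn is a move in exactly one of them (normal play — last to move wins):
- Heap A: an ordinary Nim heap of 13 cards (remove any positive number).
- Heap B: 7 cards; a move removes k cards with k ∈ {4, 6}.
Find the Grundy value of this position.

12

Heap A is a plain Nim heap of size 13, so its Grundy value is 13.
For heap B, compute g(0), g(1), … with moves {4, 6}:
g(0) = mex{} = 0
g(1) = mex{} = 0
g(2) = mex{} = 0
g(3) = mex{} = 0
g(4) = mex{0} = 1
g(5) = mex{0} = 1
g(6) = mex{0} = 1
g(7) = mex{0} = 1
So g(7) = 1.
By the Sprague-Grundy theorem, the Grundy value of a sum of independent games is the XOR of the component values.
Combined value = 13 XOR 1 = 12.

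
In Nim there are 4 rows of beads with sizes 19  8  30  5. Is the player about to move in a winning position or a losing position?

Nim-sum: 19 ⊕ 8 ⊕ 30 ⊕ 5 = 0.
The nim-sum is 0, so this is a P-position: the player to move is in a losing position under optimal play.

Losing position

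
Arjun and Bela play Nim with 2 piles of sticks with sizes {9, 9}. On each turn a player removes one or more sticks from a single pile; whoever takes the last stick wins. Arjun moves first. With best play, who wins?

Nim-sum: 9 ^ 9 = 0.
The nim-sum is 0, so this is a P-position: the player to move is in a losing position under optimal play; Arjun is about to move from it and so loses — Bela wins.

Bela wins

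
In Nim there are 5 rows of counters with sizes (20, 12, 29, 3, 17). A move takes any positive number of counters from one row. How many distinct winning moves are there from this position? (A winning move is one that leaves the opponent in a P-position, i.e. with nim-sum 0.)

Nim-sum: 20 XOR 12 XOR 29 XOR 3 XOR 17 = 23.
The overall nim-sum is X = 23. A row of size p has a winning move iff p XOR X < p (reduce it to p XOR X).
  20: 20 XOR 23 = 3 < 20 — winning move (to 3).
  12: 12 XOR 23 = 27 ≥ 12 — no move.
  29: 29 XOR 23 = 10 < 29 — winning move (to 10).
  3: 3 XOR 23 = 20 ≥ 3 — no move.
  17: 17 XOR 23 = 6 < 17 — winning move (to 6).
That gives 3 winning moves.

3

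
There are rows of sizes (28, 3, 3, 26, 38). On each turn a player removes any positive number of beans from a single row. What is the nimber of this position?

Nim-sum: 28 ^ 3 ^ 3 ^ 26 ^ 38 = 32.

32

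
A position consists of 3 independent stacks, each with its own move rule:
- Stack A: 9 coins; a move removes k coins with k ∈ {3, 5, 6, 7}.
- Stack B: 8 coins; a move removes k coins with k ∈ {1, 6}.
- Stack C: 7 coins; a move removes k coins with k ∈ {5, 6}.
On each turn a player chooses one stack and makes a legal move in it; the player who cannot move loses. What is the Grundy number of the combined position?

3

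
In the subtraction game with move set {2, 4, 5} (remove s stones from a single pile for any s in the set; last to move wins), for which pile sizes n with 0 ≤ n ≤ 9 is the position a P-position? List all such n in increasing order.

Build the Grundy sequence with g(k) = mex{g(k−s) : s ∈ {2, 4, 5}, s ≤ k}:
g(0) = mex{} = 0
g(1) = mex{} = 0
g(2) = mex{0} = 1
g(3) = mex{0} = 1
g(4) = mex{0,1} = 2
g(5) = mex{0,1} = 2
g(6) = mex{0,1,2} = 3
g(7) = mex{1,2} = 0
g(8) = mex{1,2,3} = 0
g(9) = mex{0,2} = 1
The P-positions (g = 0) in 0..9 are 0, 1, 7, 8.

0, 1, 7, 8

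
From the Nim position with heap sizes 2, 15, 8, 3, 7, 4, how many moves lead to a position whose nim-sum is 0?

3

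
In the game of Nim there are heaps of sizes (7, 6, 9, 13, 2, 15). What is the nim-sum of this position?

8

Compute the nim-sum pairwise:
7 ^ 6 = 1
1 ^ 9 = 8
8 ^ 13 = 5
5 ^ 2 = 7
7 ^ 15 = 8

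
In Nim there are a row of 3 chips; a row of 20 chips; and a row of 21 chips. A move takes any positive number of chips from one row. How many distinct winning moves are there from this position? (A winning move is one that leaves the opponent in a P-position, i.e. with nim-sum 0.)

1

Nim-sum: 3 ⊕ 20 ⊕ 21 = 2.
The overall nim-sum is X = 2. A row of size p has a winning move iff p XOR X < p (reduce it to p XOR X).
  3: 3 XOR 2 = 1 < 3 — winning move (to 1).
  20: 20 XOR 2 = 22 ≥ 20 — no move.
  21: 21 XOR 2 = 23 ≥ 21 — no move.
That gives 1 winning move.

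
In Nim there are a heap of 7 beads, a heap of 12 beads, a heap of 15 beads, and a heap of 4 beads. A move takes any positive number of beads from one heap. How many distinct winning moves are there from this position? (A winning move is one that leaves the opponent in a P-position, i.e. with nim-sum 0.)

Nim-sum: 7 ^ 12 ^ 15 ^ 4 = 0.
The nim-sum is already 0, so every move leaves a nonzero nim-sum — there are no winning moves.

0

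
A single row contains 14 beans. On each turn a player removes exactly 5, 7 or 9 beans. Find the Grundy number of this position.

0

Compute g(0), g(1), … for moves {5, 7, 9}:
k:     0  1  2  3  4  5  6  7  8  9 10 11 12 13 14
g(k):  0  0  0  0  0  1  1  1  1  1  2  2  2  2  0
So g(14) = 0.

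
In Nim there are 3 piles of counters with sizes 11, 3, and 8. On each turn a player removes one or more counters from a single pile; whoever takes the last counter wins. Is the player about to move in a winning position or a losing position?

In binary:
  1011  (11)
  0011  (3)
  1000  (8)
  ----
  0000  (0)
The nim-sum is 0, so this is a P-position: the player to move is in a losing position under optimal play.

Losing position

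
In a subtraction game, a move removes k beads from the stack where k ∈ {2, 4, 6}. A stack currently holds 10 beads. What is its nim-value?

1

Compute g(0), g(1), … for moves {2, 4, 6}:
k:     0  1  2  3  4  5  6  7  8  9 10
g(k):  0  0  1  1  2  2  3  3  0  0  1
So g(10) = 1.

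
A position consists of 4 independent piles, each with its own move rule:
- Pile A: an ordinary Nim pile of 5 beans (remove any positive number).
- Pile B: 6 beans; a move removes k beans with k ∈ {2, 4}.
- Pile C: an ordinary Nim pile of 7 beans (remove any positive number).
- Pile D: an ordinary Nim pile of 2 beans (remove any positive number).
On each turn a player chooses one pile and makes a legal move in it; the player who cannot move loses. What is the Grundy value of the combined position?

0

Pile A is a plain Nim pile of size 5, so its Grundy value is 5.
Build the Grundy sequence for pile B with g(k) = mex{g(k−s) : s ∈ {2, 4}, s ≤ k}:
k:     0  1  2  3  4  5  6
g(k):  0  0  1  1  2  2  0
So g(6) = 0.
Pile C is a plain Nim pile of size 7, so its Grundy value is 7.
Pile D is a plain Nim pile of size 2, so its Grundy value is 2.
By the Sprague-Grundy theorem, the Grundy value of a sum of independent games is the XOR of the component values.
Combined value = 5 XOR 0 XOR 7 XOR 2 = 0.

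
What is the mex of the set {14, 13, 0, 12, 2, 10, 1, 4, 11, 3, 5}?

The values 0, 1, 2, 3, 4, 5 are all present; 6 is the first non-negative integer missing from the set.

6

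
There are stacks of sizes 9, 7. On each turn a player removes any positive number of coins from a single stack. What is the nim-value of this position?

In binary:
  1001  (9)
  0111  (7)
  ----
  1110  (14)

14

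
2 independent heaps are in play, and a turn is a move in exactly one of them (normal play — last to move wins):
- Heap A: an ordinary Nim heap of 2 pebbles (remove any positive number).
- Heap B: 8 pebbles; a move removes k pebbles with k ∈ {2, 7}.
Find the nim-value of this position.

0

Heap A is a plain Nim heap of size 2, so its Grundy value is 2.
Grundy values for heap B (subtraction set {2, 7}):
k:     0  1  2  3  4  5  6  7  8
g(k):  0  0  1  1  0  0  1  1  2
So g(8) = 2.
By the Sprague-Grundy theorem, the Grundy value of a sum of independent games is the XOR of the component values.
Combined value = 2 XOR 2 = 0.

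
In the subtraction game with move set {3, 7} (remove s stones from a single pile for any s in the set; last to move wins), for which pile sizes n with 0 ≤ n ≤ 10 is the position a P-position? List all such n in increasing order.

0, 1, 2, 6, 10

Compute g(0), g(1), … for moves {3, 7}:
k:     0  1  2  3  4  5  6  7  8  9 10
g(k):  0  0  0  1  1  1  0  2  2  1  0
The P-positions (g = 0) in 0..10 are 0, 1, 2, 6, 10.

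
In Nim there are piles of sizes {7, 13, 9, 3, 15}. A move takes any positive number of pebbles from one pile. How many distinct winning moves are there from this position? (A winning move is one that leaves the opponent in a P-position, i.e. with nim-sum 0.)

3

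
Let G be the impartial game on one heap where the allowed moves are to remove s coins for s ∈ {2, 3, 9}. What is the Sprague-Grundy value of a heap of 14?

Compute g(0), g(1), … for moves {2, 3, 9}:
g(0) = mex{} = 0
g(1) = mex{} = 0
g(2) = mex{0} = 1
g(3) = mex{0} = 1
g(4) = mex{0,1} = 2
g(5) = mex{1} = 0
g(6) = mex{1,2} = 0
g(7) = mex{0,2} = 1
g(8) = mex{0} = 1
g(9) = mex{0,1} = 2
g(10) = mex{0,1} = 2
g(11) = mex{1,2} = 0
g(12) = mex{1,2} = 0
g(13) = mex{0,2} = 1
g(14) = mex{0} = 1
So g(14) = 1.

1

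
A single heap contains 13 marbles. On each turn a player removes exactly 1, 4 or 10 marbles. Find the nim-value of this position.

0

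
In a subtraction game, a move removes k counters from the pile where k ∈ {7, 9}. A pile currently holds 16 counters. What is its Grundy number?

0

Build the Grundy sequence with g(k) = mex{g(k−s) : s ∈ {7, 9}, s ≤ k}:
k:     0  1  2  3  4  5  6  7  8  9 10 11 12 13 14 15 16
g(k):  0  0  0  0  0  0  0  1  1  1  1  1  1  1  2  2  0
So g(16) = 0.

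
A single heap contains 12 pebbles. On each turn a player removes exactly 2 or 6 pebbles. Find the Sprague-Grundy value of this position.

Build the Grundy sequence with g(k) = mex{g(k−s) : s ∈ {2, 6}, s ≤ k}:
g(0) = mex{} = 0
g(1) = mex{} = 0
g(2) = mex{0} = 1
g(3) = mex{0} = 1
g(4) = mex{1} = 0
g(5) = mex{1} = 0
g(6) = mex{0} = 1
g(7) = mex{0} = 1
g(8) = mex{1} = 0
g(9) = mex{1} = 0
g(10) = mex{0} = 1
g(11) = mex{0} = 1
g(12) = mex{1} = 0
So g(12) = 0.

0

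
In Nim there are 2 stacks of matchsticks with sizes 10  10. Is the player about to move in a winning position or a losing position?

Compute the nim-sum pairwise:
10 ^ 10 = 0
The nim-sum is 0, so this is a P-position: the player to move is in a losing position under optimal play.

Losing position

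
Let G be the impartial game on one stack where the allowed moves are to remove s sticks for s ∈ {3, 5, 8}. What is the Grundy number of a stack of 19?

Build the Grundy sequence with g(k) = mex{g(k−s) : s ∈ {3, 5, 8}, s ≤ k}:
k:     0  1  2  3  4  5  6  7  8  9 10 11 12 13 14 15 16 17 18 19
g(k):  0  0  0  1  1  1  2  2  2  3  3  0  0  0  1  1  1  2  2  2
So g(19) = 2.

2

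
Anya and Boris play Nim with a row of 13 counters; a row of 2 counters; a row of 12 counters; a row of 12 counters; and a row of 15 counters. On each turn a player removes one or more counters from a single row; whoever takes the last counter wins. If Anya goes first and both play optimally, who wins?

Boris wins

Nim-sum: 13 XOR 2 XOR 12 XOR 12 XOR 15 = 0.
The nim-sum is 0, so this is a P-position: the player to move is in a losing position under optimal play; Anya is about to move from it and so loses — Boris wins.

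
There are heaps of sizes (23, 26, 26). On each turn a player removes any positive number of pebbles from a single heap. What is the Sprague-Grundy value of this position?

23

In binary:
  10111  (23)
  11010  (26)
  11010  (26)
  -----
  10111  (23)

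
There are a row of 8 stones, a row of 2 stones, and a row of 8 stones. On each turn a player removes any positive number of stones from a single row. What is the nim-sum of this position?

2

Compute the nim-sum pairwise:
8 ^ 2 = 10
10 ^ 8 = 2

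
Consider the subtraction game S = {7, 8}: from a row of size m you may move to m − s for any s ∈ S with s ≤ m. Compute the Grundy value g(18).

Grundy values for subtraction set {7, 8}:
k:     0  1  2  3  4  5  6  7  8  9 10 11 12 13 14 15 16 17 18
g(k):  0  0  0  0  0  0  0  1  1  1  1  1  1  1  2  0  0  0  0
So g(18) = 0.

0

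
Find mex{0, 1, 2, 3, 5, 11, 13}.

4

The values 0, 1, 2, 3 are all present; 4 is the first non-negative integer missing from the set.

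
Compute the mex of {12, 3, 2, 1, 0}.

4

The values 0, 1, 2, 3 are all present; 4 is the first non-negative integer missing from the set.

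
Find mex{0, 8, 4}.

1

0 is in the set but 1 is not, so the mex is 1.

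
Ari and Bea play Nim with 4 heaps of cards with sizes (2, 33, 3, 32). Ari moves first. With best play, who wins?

Write each in binary and XOR column by column:
  000010  (2)
  100001  (33)
  000011  (3)
  100000  (32)
  ------
  000000  (0)
The nim-sum is 0, so this is a P-position: the player to move is in a losing position under optimal play; Ari is about to move from it and so loses — Bea wins.

Bea wins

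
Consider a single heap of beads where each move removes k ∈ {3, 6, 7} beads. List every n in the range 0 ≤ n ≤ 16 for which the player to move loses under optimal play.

0, 1, 2, 10, 11, 12

Grundy values for subtraction set {3, 6, 7}:
k:     0  1  2  3  4  5  6  7  8  9 10 11 12 13 14 15 16
g(k):  0  0  0  1  1  1  2  2  2  3  0  0  0  1  1  1  2
The P-positions (g = 0) in 0..16 are 0, 1, 2, 10, 11, 12.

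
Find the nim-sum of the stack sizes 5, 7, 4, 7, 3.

2

Nim-sum: 5 ⊕ 7 ⊕ 4 ⊕ 7 ⊕ 3 = 2.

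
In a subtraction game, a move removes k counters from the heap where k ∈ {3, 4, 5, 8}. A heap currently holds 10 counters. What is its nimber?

Compute g(0), g(1), … for moves {3, 4, 5, 8}:
g(0) = mex{} = 0
g(1) = mex{} = 0
g(2) = mex{} = 0
g(3) = mex{0} = 1
g(4) = mex{0} = 1
g(5) = mex{0} = 1
g(6) = mex{0,1} = 2
g(7) = mex{0,1} = 2
g(8) = mex{0,1} = 2
g(9) = mex{0,1,2} = 3
g(10) = mex{0,1,2} = 3
So g(10) = 3.

3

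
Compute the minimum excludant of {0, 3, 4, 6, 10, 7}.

1

0 is in the set but 1 is not, so the mex is 1.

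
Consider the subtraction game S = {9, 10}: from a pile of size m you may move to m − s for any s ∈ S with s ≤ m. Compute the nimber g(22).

Compute g(0), g(1), … for moves {9, 10}:
k:     0  1  2  3  4  5  6  7  8  9 10 11 12 13 14 15 16 17 18 19 20 21 22
g(k):  0  0  0  0  0  0  0  0  0  1  1  1  1  1  1  1  1  1  2  0  0  0  0
So g(22) = 0.

0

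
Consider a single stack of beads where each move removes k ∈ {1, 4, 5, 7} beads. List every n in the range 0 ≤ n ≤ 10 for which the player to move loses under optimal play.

0, 2, 8, 10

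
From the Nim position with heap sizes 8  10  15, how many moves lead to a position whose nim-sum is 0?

3

Nim-sum: 8 XOR 10 XOR 15 = 13.
The overall nim-sum is X = 13. A heap of size p has a winning move iff p XOR X < p (reduce it to p XOR X).
  8: 8 XOR 13 = 5 < 8 — winning move (to 5).
  10: 10 XOR 13 = 7 < 10 — winning move (to 7).
  15: 15 XOR 13 = 2 < 15 — winning move (to 2).
That gives 3 winning moves.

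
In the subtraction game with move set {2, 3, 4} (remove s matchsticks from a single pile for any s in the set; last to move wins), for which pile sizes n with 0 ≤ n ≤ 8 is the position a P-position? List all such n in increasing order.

0, 1, 6, 7

Compute g(0), g(1), … for moves {2, 3, 4}:
k:     0  1  2  3  4  5  6  7  8
g(k):  0  0  1  1  2  2  0  0  1
The P-positions (g = 0) in 0..8 are 0, 1, 6, 7.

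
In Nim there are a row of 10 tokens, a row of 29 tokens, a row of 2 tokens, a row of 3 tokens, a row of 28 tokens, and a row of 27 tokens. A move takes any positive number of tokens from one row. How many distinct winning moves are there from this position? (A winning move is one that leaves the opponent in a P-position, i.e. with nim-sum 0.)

3

Compute the nim-sum pairwise:
10 ^ 29 = 23
23 ^ 2 = 21
21 ^ 3 = 22
22 ^ 28 = 10
10 ^ 27 = 17
The overall nim-sum is X = 17. A row of size p has a winning move iff p XOR X < p (reduce it to p XOR X).
  10: 10 XOR 17 = 27 ≥ 10 — no move.
  29: 29 XOR 17 = 12 < 29 — winning move (to 12).
  2: 2 XOR 17 = 19 ≥ 2 — no move.
  3: 3 XOR 17 = 18 ≥ 3 — no move.
  28: 28 XOR 17 = 13 < 28 — winning move (to 13).
  27: 27 XOR 17 = 10 < 27 — winning move (to 10).
That gives 3 winning moves.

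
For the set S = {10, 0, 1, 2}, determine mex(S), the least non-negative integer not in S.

The values 0, 1, 2 are all present; 3 is the first non-negative integer missing from the set.

3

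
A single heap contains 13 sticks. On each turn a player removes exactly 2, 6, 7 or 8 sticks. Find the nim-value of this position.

Compute g(0), g(1), … for moves {2, 6, 7, 8}:
k:     0  1  2  3  4  5  6  7  8  9 10 11 12 13
g(k):  0  0  1  1  0  0  1  1  2  2  3  3  2  2
So g(13) = 2.

2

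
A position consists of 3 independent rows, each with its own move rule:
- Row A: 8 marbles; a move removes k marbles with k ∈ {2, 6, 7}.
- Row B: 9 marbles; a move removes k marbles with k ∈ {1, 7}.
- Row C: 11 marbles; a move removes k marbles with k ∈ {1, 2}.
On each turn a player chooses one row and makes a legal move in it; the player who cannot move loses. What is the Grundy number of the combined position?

For row A, compute g(0), g(1), … with moves {2, 6, 7}:
k:     0  1  2  3  4  5  6  7  8
g(k):  0  0  1  1  0  0  1  1  2
So g(8) = 2.
Grundy values for row B (subtraction set {1, 7}):
g(0) = mex{} = 0
g(1) = mex{0} = 1
g(2) = mex{1} = 0
g(3) = mex{0} = 1
g(4) = mex{1} = 0
g(5) = mex{0} = 1
g(6) = mex{1} = 0
g(7) = mex{0} = 1
g(8) = mex{1} = 0
g(9) = mex{0} = 1
So g(9) = 1.
Grundy values for row C (subtraction set {1, 2}):
k:     0  1  2  3  4  5  6  7  8  9 10 11
g(k):  0  1  2  0  1  2  0  1  2  0  1  2
So g(11) = 2.
The value of a disjunctive sum is the nim-sum of the parts.
Combined value = 2 ⊕ 1 ⊕ 2 = 1.

1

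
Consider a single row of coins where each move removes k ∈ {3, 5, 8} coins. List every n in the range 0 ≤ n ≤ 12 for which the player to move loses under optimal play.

0, 1, 2, 11, 12

Grundy values for subtraction set {3, 5, 8}:
k:     0  1  2  3  4  5  6  7  8  9 10 11 12
g(k):  0  0  0  1  1  1  2  2  2  3  3  0  0
The P-positions (g = 0) in 0..12 are 0, 1, 2, 11, 12.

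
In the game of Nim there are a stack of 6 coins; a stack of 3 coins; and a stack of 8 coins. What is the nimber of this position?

13

Nim-sum: 6 XOR 3 XOR 8 = 13.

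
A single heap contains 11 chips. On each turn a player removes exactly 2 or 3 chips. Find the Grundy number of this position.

Compute g(0), g(1), … for moves {2, 3}:
g(0) = mex{} = 0
g(1) = mex{} = 0
g(2) = mex{0} = 1
g(3) = mex{0} = 1
g(4) = mex{0,1} = 2
g(5) = mex{1} = 0
g(6) = mex{1,2} = 0
g(7) = mex{0,2} = 1
g(8) = mex{0} = 1
g(9) = mex{0,1} = 2
g(10) = mex{1} = 0
g(11) = mex{1,2} = 0
So g(11) = 0.

0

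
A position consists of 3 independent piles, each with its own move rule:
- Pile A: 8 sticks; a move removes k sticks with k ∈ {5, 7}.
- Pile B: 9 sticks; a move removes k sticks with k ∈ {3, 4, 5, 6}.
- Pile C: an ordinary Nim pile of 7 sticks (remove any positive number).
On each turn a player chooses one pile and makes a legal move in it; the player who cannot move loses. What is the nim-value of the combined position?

6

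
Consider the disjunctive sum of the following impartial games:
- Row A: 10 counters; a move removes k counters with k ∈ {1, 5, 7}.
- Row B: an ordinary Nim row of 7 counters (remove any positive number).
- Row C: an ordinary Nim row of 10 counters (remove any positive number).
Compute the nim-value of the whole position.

13

Build the Grundy sequence for row A with g(k) = mex{g(k−s) : s ∈ {1, 5, 7}, s ≤ k}:
k:     0  1  2  3  4  5  6  7  8  9 10
g(k):  0  1  0  1  0  1  0  1  0  1  0
So g(10) = 0.
Row B is a plain Nim row of size 7, so its Grundy value is 7.
Row C is a plain Nim row of size 10, so its Grundy value is 10.
The value of a disjunctive sum is the nim-sum of the parts.
Combined value = 0 ⊕ 7 ⊕ 10 = 13.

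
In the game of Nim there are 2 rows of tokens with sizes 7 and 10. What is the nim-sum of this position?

13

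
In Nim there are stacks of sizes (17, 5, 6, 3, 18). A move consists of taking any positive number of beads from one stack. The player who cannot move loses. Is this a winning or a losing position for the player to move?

Winning position

Nim-sum: 17 ⊕ 5 ⊕ 6 ⊕ 3 ⊕ 18 = 3.
The nim-sum is 3 ≠ 0, so this is an N-position: the player to move can win.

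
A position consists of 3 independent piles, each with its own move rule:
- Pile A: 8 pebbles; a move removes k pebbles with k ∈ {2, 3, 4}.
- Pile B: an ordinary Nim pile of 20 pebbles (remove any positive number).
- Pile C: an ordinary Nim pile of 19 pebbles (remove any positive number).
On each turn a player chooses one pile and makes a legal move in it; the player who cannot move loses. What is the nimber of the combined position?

6

For pile A, compute g(0), g(1), … with moves {2, 3, 4}:
g(0) = mex{} = 0
g(1) = mex{} = 0
g(2) = mex{0} = 1
g(3) = mex{0} = 1
g(4) = mex{0,1} = 2
g(5) = mex{0,1} = 2
g(6) = mex{1,2} = 0
g(7) = mex{1,2} = 0
g(8) = mex{0,2} = 1
So g(8) = 1.
Pile B is a plain Nim pile of size 20, so its Grundy value is 20.
Pile C is a plain Nim pile of size 19, so its Grundy value is 19.
The value of a disjunctive sum is the nim-sum of the parts.
Combined value = 1 ⊕ 20 ⊕ 19 = 6.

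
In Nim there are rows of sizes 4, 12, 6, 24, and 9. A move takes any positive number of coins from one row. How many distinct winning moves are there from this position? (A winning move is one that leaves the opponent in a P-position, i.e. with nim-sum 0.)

In binary:
  00100  (4)
  01100  (12)
  00110  (6)
  11000  (24)
  01001  (9)
  -----
  11111  (31)
The overall nim-sum is X = 31. A row of size p has a winning move iff p XOR X < p (reduce it to p XOR X).
  4: 4 XOR 31 = 27 ≥ 4 — no move.
  12: 12 XOR 31 = 19 ≥ 12 — no move.
  6: 6 XOR 31 = 25 ≥ 6 — no move.
  24: 24 XOR 31 = 7 < 24 — winning move (to 7).
  9: 9 XOR 31 = 22 ≥ 9 — no move.
That gives 1 winning move.

1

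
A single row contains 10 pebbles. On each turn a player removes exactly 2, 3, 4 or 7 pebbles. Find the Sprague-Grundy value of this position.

2

Build the Grundy sequence with g(k) = mex{g(k−s) : s ∈ {2, 3, 4, 7}, s ≤ k}:
g(0) = mex{} = 0
g(1) = mex{} = 0
g(2) = mex{0} = 1
g(3) = mex{0} = 1
g(4) = mex{0,1} = 2
g(5) = mex{0,1} = 2
g(6) = mex{1,2} = 0
g(7) = mex{0,1,2} = 3
g(8) = mex{0,2} = 1
g(9) = mex{0,1,2,3} = 4
g(10) = mex{0,1,3} = 2
So g(10) = 2.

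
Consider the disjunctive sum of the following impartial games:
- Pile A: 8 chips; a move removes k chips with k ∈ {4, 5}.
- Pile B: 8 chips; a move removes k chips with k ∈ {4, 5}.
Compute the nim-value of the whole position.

0

Grundy values for pile A (subtraction set {4, 5}):
k:     0  1  2  3  4  5  6  7  8
g(k):  0  0  0  0  1  1  1  1  2
So g(8) = 2.
For pile B, compute g(0), g(1), … with moves {4, 5}:
k:     0  1  2  3  4  5  6  7  8
g(k):  0  0  0  0  1  1  1  1  2
So g(8) = 2.
By the Sprague-Grundy theorem, the Grundy value of a sum of independent games is the XOR of the component values.
Combined value = 2 XOR 2 = 0.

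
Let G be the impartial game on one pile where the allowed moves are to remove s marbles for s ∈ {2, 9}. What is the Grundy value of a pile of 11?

0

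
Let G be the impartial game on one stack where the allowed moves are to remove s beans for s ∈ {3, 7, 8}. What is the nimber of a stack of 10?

Grundy values for subtraction set {3, 7, 8}:
g(0) = mex{} = 0
g(1) = mex{} = 0
g(2) = mex{} = 0
g(3) = mex{0} = 1
g(4) = mex{0} = 1
g(5) = mex{0} = 1
g(6) = mex{1} = 0
g(7) = mex{0,1} = 2
g(8) = mex{0,1} = 2
g(9) = mex{0} = 1
g(10) = mex{0,1,2} = 3
So g(10) = 3.

3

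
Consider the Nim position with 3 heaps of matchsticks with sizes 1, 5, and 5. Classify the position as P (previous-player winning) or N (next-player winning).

N-position

In binary:
  001  (1)
  101  (5)
  101  (5)
  ---
  001  (1)
The nim-sum is 1 ≠ 0, so this is an N-position: the player to move can win.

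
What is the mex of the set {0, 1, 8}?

2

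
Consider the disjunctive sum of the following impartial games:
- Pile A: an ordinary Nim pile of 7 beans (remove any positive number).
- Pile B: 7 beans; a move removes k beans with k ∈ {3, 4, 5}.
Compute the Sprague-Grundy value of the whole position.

Pile A is a plain Nim pile of size 7, so its Grundy value is 7.
Build the Grundy sequence for pile B with g(k) = mex{g(k−s) : s ∈ {3, 4, 5}, s ≤ k}:
k:     0  1  2  3  4  5  6  7
g(k):  0  0  0  1  1  1  2  2
So g(7) = 2.
The value of a disjunctive sum is the nim-sum of the parts.
Combined value = 7 ⊕ 2 = 5.

5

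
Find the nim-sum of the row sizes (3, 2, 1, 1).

1

Nim-sum: 3 ⊕ 2 ⊕ 1 ⊕ 1 = 1.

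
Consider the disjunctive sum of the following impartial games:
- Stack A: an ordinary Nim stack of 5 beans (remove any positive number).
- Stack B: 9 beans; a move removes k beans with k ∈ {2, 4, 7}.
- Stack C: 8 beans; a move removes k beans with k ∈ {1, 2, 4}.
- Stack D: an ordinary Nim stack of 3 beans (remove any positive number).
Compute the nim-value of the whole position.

Stack A is a plain Nim stack of size 5, so its Grundy value is 5.
For stack B, compute g(0), g(1), … with moves {2, 4, 7}:
g(0) = mex{} = 0
g(1) = mex{} = 0
g(2) = mex{0} = 1
g(3) = mex{0} = 1
g(4) = mex{0,1} = 2
g(5) = mex{0,1} = 2
g(6) = mex{1,2} = 0
g(7) = mex{0,1,2} = 3
g(8) = mex{0,2} = 1
g(9) = mex{1,2,3} = 0
So g(9) = 0.
Build the Grundy sequence for stack C with g(k) = mex{g(k−s) : s ∈ {1, 2, 4}, s ≤ k}:
g(0) = mex{} = 0
g(1) = mex{0} = 1
g(2) = mex{0,1} = 2
g(3) = mex{1,2} = 0
g(4) = mex{0,2} = 1
g(5) = mex{0,1} = 2
g(6) = mex{1,2} = 0
g(7) = mex{0,2} = 1
g(8) = mex{0,1} = 2
So g(8) = 2.
Stack D is a plain Nim stack of size 3, so its Grundy value is 3.
The value of a disjunctive sum is the nim-sum of the parts.
Combined value = 5 ⊕ 0 ⊕ 2 ⊕ 3 = 4.

4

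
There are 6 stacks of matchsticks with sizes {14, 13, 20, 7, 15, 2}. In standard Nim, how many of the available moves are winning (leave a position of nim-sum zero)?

1

Compute the nim-sum pairwise:
14 ^ 13 = 3
3 ^ 20 = 23
23 ^ 7 = 16
16 ^ 15 = 31
31 ^ 2 = 29
The overall nim-sum is X = 29. A stack of size p has a winning move iff p XOR X < p (reduce it to p XOR X).
  14: 14 XOR 29 = 19 ≥ 14 — no move.
  13: 13 XOR 29 = 16 ≥ 13 — no move.
  20: 20 XOR 29 = 9 < 20 — winning move (to 9).
  7: 7 XOR 29 = 26 ≥ 7 — no move.
  15: 15 XOR 29 = 18 ≥ 15 — no move.
  2: 2 XOR 29 = 31 ≥ 2 — no move.
That gives 1 winning move.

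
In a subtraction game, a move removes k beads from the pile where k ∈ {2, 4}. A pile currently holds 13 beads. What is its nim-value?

0

Compute g(0), g(1), … for moves {2, 4}:
k:     0  1  2  3  4  5  6  7  8  9 10 11 12 13
g(k):  0  0  1  1  2  2  0  0  1  1  2  2  0  0
So g(13) = 0.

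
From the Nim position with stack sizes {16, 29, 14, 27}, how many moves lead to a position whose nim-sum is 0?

3

Compute the nim-sum pairwise:
16 ⊕ 29 = 13
13 ⊕ 14 = 3
3 ⊕ 27 = 24
The overall nim-sum is X = 24. A stack of size p has a winning move iff p XOR X < p (reduce it to p XOR X).
  16: 16 XOR 24 = 8 < 16 — winning move (to 8).
  29: 29 XOR 24 = 5 < 29 — winning move (to 5).
  14: 14 XOR 24 = 22 ≥ 14 — no move.
  27: 27 XOR 24 = 3 < 27 — winning move (to 3).
That gives 3 winning moves.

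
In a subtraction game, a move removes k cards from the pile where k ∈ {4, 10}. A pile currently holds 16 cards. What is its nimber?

0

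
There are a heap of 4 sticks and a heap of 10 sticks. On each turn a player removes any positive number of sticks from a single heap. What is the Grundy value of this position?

Bitwise XOR of the heap sizes:
  0100  (4)
  1010  (10)
  ----
  1110  (14)

14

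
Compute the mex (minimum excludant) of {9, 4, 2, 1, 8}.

0 is not in the set, so the mex is 0.

0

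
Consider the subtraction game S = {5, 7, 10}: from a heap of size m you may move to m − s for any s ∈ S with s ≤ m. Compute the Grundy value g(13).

2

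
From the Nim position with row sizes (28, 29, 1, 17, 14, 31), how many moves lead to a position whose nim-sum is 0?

0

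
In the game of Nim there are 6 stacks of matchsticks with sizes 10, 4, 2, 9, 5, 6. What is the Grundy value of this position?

Compute the nim-sum pairwise:
10 ⊕ 4 = 14
14 ⊕ 2 = 12
12 ⊕ 9 = 5
5 ⊕ 5 = 0
0 ⊕ 6 = 6

6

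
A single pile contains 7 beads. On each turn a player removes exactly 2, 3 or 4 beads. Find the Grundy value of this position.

0

Grundy values for subtraction set {2, 3, 4}:
g(0) = mex{} = 0
g(1) = mex{} = 0
g(2) = mex{0} = 1
g(3) = mex{0} = 1
g(4) = mex{0,1} = 2
g(5) = mex{0,1} = 2
g(6) = mex{1,2} = 0
g(7) = mex{1,2} = 0
So g(7) = 0.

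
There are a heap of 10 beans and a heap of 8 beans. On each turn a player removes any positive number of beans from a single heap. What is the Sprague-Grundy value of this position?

Compute the nim-sum pairwise:
10 XOR 8 = 2

2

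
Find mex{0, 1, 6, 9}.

The values 0, 1 are all present; 2 is the first non-negative integer missing from the set.

2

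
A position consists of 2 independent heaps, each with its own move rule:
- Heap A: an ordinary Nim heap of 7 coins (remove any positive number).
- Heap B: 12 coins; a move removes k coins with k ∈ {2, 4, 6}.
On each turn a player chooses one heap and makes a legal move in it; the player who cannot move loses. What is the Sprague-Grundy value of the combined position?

5

Heap A is a plain Nim heap of size 7, so its Grundy value is 7.
Grundy values for heap B (subtraction set {2, 4, 6}):
g(0) = mex{} = 0
g(1) = mex{} = 0
g(2) = mex{0} = 1
g(3) = mex{0} = 1
g(4) = mex{0,1} = 2
g(5) = mex{0,1} = 2
g(6) = mex{0,1,2} = 3
g(7) = mex{0,1,2} = 3
g(8) = mex{1,2,3} = 0
g(9) = mex{1,2,3} = 0
g(10) = mex{0,2,3} = 1
g(11) = mex{0,2,3} = 1
g(12) = mex{0,1,3} = 2
So g(12) = 2.
By the Sprague-Grundy theorem, the Grundy value of a sum of independent games is the XOR of the component values.
Combined value = 7 ⊕ 2 = 5.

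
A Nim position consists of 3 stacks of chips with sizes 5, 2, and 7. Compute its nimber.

Compute the nim-sum pairwise:
5 ⊕ 2 = 7
7 ⊕ 7 = 0

0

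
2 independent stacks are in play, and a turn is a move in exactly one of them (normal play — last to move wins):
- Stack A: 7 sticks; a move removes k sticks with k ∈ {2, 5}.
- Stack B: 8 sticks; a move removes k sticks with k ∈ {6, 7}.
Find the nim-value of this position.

For stack A, compute g(0), g(1), … with moves {2, 5}:
k:     0  1  2  3  4  5  6  7
g(k):  0  0  1  1  0  2  1  0
So g(7) = 0.
Grundy values for stack B (subtraction set {6, 7}):
g(0) = mex{} = 0
g(1) = mex{} = 0
g(2) = mex{} = 0
g(3) = mex{} = 0
g(4) = mex{} = 0
g(5) = mex{} = 0
g(6) = mex{0} = 1
g(7) = mex{0} = 1
g(8) = mex{0} = 1
So g(8) = 1.
By the Sprague-Grundy theorem, the Grundy value of a sum of independent games is the XOR of the component values.
Combined value = 0 ⊕ 1 = 1.

1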